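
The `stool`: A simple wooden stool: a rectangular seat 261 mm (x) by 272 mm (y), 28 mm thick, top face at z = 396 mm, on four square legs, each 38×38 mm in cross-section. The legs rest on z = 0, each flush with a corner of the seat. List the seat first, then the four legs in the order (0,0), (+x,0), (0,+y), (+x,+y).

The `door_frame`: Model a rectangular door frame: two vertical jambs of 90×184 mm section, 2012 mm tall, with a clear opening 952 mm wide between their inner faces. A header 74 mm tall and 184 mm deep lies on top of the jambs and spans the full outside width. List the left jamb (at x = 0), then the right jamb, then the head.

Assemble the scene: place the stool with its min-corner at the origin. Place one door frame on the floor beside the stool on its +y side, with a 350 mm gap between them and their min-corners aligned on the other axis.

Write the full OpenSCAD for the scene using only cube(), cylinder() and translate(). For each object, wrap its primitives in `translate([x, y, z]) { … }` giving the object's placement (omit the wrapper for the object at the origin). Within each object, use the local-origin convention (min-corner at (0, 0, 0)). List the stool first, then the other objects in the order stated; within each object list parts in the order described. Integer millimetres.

translate([0, 0, 368]) cube([261, 272, 28]);
cube([38, 38, 368]);
translate([223, 0, 0]) cube([38, 38, 368]);
translate([0, 234, 0]) cube([38, 38, 368]);
translate([223, 234, 0]) cube([38, 38, 368]);
translate([0, 622, 0]) {
  cube([90, 184, 2012]);
  translate([1042, 0, 0]) cube([90, 184, 2012]);
  translate([0, 0, 2012]) cube([1132, 184, 74]);
}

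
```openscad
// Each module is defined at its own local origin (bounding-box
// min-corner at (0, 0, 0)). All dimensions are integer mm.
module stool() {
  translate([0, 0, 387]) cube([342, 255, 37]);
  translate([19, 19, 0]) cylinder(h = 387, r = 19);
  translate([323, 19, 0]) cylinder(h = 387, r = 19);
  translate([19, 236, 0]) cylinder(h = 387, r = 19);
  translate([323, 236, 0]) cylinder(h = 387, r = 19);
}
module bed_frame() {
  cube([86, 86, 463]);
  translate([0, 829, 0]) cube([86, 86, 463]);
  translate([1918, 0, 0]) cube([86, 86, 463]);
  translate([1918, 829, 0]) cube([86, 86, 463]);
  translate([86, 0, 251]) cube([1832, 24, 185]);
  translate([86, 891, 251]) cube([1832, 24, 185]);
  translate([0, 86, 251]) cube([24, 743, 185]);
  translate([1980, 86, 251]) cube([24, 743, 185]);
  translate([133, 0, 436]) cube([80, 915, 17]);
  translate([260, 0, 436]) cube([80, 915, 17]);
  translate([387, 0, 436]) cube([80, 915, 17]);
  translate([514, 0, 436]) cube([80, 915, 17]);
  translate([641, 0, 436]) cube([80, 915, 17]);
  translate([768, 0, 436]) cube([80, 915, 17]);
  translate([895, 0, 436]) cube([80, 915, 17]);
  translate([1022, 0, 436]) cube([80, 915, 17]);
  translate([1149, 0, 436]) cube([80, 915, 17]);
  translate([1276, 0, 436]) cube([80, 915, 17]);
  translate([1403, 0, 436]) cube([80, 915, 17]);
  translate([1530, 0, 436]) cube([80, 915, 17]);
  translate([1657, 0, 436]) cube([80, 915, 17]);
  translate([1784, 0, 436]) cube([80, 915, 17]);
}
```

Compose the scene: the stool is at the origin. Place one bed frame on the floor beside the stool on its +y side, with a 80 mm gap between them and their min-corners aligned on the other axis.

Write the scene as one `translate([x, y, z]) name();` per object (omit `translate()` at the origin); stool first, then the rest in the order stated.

stool();
translate([0, 335, 0]) bed_frame();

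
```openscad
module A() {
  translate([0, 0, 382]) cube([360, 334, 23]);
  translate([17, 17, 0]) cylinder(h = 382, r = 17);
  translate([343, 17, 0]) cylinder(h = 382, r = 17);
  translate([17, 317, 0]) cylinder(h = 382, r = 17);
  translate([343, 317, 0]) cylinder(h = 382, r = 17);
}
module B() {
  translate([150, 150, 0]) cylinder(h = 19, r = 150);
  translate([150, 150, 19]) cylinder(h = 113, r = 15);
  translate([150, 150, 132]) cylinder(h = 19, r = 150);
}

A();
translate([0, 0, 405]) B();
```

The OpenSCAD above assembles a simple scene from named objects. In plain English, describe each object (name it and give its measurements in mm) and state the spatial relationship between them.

A is a simple wooden stool: a rectangular seat 360 mm (x) by 334 mm (y), 23 mm thick, top face at z = 405 mm, on four round legs, each 34 mm in diameter. The legs rest on z = 0, each leg's axis is inset half a diameter from the nearest pair of seat edges (so the leg's bounding box is flush with the corner).

B is a spool: two coaxial disc flanges of radius 150 mm and thickness 19 mm, joined by a core cylinder of radius 15 mm and height 113 mm. The lower flange rests on z = 0 and the three cylinders share a vertical axis.

The spool is on top of the stool.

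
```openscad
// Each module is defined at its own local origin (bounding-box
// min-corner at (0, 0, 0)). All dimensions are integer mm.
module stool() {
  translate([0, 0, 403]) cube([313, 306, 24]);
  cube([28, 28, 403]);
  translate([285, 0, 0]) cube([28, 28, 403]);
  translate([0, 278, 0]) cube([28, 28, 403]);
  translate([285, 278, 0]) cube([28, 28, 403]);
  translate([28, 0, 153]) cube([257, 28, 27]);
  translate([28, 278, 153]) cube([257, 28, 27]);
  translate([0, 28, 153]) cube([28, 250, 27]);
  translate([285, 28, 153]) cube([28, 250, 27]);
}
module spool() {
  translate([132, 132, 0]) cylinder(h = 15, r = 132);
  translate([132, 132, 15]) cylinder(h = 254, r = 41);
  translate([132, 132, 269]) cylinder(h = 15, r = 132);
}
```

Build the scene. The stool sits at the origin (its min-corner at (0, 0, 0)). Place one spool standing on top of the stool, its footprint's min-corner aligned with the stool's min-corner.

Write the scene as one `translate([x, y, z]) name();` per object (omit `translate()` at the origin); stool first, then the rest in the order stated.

stool();
translate([0, 0, 427]) spool();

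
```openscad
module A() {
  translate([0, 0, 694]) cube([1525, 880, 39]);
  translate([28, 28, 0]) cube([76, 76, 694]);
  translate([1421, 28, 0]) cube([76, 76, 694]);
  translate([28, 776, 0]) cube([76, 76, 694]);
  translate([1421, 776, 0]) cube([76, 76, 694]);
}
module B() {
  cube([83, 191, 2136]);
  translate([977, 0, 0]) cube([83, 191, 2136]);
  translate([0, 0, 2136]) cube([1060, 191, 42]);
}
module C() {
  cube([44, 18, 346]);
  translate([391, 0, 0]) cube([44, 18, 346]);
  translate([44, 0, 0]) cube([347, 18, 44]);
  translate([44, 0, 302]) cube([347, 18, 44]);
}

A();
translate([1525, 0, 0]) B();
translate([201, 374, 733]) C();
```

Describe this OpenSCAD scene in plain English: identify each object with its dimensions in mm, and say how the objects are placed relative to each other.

A is a table with a 1525×880 mm rectangular top, 39 mm thick, top surface at z = 733 mm, supported by four 76×76 mm square legs, each inset 28 mm from the nearest pair of top edges, running from the floor.

B is a rectangular door frame: two vertical jambs of 83×191 mm section, 2136 mm tall, with a clear opening 894 mm wide between their inner faces. A header 42 mm tall and 191 mm deep lies on top of the jambs and spans the full outside width.

C is a rectangular picture frame lying in the x–z plane (depth along y). The opening is 347 mm wide (x) by 258 mm tall (z), surrounded by a border 44 mm wide on all four sides. The frame is 18 mm deep and is made of two full-height vertical stiles with two horizontal rails fitted between them.

The door frame is against the table's +x side, with their −y faces flush. The picture frame is on top of the table.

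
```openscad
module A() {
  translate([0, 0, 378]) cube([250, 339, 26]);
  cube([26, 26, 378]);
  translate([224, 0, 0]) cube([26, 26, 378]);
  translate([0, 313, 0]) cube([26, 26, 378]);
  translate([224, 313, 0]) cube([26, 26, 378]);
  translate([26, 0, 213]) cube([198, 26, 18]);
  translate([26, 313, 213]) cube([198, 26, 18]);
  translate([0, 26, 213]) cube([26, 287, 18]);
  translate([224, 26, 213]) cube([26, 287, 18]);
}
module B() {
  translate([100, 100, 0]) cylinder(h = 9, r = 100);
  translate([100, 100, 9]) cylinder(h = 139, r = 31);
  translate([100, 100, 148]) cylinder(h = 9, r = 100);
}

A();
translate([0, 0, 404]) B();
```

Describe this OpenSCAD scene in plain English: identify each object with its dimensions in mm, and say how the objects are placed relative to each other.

A is a simple wooden stool: a rectangular seat 250 mm (x) by 339 mm (y), 26 mm thick, top face at z = 404 mm, on four square legs, each 26×26 mm in cross-section. The legs rest on z = 0, each flush with a corner of the seat. Four stretchers, 26 mm wide and 18 mm tall, connect adjacent legs with their undersides at z = 213 mm, each running between the inner faces of the legs it joins and aligned with the legs' outer faces on the other axis.

B is a spool: two coaxial disc flanges of radius 100 mm and thickness 9 mm, joined by a core cylinder of radius 31 mm and height 139 mm. The lower flange rests on z = 0 and the three cylinders share a vertical axis.

The spool is on top of the stool.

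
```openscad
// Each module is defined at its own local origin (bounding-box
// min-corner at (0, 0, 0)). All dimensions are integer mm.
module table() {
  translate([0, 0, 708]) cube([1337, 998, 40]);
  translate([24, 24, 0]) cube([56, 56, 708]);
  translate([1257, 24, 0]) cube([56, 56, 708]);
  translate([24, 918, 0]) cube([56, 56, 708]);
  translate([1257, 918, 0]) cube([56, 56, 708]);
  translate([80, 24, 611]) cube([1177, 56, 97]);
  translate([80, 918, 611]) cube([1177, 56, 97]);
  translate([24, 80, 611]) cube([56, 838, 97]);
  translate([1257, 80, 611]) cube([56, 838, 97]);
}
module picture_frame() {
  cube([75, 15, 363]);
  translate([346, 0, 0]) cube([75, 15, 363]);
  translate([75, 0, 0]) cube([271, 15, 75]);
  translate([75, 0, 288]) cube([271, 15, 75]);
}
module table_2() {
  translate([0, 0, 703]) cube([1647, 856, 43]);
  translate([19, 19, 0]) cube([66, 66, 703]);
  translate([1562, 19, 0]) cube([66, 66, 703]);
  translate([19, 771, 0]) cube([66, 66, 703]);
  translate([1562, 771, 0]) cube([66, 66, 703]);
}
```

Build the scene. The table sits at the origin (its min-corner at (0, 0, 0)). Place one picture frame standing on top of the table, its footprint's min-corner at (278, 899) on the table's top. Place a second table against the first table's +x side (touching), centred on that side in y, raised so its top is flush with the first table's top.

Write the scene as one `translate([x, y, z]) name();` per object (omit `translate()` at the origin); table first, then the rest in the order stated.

table();
translate([278, 899, 748]) picture_frame();
translate([1337, 71, 2]) table_2();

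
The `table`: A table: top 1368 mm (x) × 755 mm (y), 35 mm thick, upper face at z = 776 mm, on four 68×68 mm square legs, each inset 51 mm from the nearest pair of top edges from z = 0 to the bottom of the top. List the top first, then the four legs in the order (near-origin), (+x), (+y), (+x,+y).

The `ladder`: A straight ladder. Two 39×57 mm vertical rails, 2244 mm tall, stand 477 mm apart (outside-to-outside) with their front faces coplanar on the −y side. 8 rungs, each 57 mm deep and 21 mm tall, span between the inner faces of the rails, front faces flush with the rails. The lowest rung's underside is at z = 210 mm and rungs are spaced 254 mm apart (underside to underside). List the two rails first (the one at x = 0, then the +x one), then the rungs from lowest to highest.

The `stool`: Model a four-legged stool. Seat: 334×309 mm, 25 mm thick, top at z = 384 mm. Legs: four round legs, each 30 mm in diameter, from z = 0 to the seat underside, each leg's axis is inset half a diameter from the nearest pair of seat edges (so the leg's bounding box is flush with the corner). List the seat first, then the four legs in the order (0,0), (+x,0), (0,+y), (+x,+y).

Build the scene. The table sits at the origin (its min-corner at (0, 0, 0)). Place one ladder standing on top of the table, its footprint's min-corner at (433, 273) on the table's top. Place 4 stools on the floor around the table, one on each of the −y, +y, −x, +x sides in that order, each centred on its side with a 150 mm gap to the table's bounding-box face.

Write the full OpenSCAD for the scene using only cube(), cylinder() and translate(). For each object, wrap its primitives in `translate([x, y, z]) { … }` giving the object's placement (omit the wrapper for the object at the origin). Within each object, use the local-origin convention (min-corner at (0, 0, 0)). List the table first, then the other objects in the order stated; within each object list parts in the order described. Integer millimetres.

translate([0, 0, 741]) cube([1368, 755, 35]);
translate([51, 51, 0]) cube([68, 68, 741]);
translate([1249, 51, 0]) cube([68, 68, 741]);
translate([51, 636, 0]) cube([68, 68, 741]);
translate([1249, 636, 0]) cube([68, 68, 741]);
translate([433, 273, 776]) {
  cube([39, 57, 2244]);
  translate([438, 0, 0]) cube([39, 57, 2244]);
  translate([39, 0, 210]) cube([399, 57, 21]);
  translate([39, 0, 464]) cube([399, 57, 21]);
  translate([39, 0, 718]) cube([399, 57, 21]);
  translate([39, 0, 972]) cube([399, 57, 21]);
  translate([39, 0, 1226]) cube([399, 57, 21]);
  translate([39, 0, 1480]) cube([399, 57, 21]);
  translate([39, 0, 1734]) cube([399, 57, 21]);
  translate([39, 0, 1988]) cube([399, 57, 21]);
}
translate([517, -459, 0]) {
  translate([0, 0, 359]) cube([334, 309, 25]);
  translate([15, 15, 0]) cylinder(h = 359, r = 15);
  translate([319, 15, 0]) cylinder(h = 359, r = 15);
  translate([15, 294, 0]) cylinder(h = 359, r = 15);
  translate([319, 294, 0]) cylinder(h = 359, r = 15);
}
translate([517, 905, 0]) {
  translate([0, 0, 359]) cube([334, 309, 25]);
  translate([15, 15, 0]) cylinder(h = 359, r = 15);
  translate([319, 15, 0]) cylinder(h = 359, r = 15);
  translate([15, 294, 0]) cylinder(h = 359, r = 15);
  translate([319, 294, 0]) cylinder(h = 359, r = 15);
}
translate([-484, 223, 0]) {
  translate([0, 0, 359]) cube([334, 309, 25]);
  translate([15, 15, 0]) cylinder(h = 359, r = 15);
  translate([319, 15, 0]) cylinder(h = 359, r = 15);
  translate([15, 294, 0]) cylinder(h = 359, r = 15);
  translate([319, 294, 0]) cylinder(h = 359, r = 15);
}
translate([1518, 223, 0]) {
  translate([0, 0, 359]) cube([334, 309, 25]);
  translate([15, 15, 0]) cylinder(h = 359, r = 15);
  translate([319, 15, 0]) cylinder(h = 359, r = 15);
  translate([15, 294, 0]) cylinder(h = 359, r = 15);
  translate([319, 294, 0]) cylinder(h = 359, r = 15);
}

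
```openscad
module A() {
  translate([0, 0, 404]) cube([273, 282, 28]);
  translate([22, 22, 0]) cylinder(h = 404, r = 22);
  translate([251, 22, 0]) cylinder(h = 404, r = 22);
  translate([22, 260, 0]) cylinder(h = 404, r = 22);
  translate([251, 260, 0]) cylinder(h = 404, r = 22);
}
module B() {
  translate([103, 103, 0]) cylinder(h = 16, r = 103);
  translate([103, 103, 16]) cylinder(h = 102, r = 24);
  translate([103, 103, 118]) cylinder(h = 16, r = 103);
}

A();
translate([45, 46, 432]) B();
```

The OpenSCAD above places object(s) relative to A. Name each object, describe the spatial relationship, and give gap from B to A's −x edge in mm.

A is a stool. B is a spool. The spool is on top of the stool. The gap from the spool to the stool's −x edge is 45 mm.

The spool's min-x is at 45; the stool's min-x is 0; gap = 45 mm.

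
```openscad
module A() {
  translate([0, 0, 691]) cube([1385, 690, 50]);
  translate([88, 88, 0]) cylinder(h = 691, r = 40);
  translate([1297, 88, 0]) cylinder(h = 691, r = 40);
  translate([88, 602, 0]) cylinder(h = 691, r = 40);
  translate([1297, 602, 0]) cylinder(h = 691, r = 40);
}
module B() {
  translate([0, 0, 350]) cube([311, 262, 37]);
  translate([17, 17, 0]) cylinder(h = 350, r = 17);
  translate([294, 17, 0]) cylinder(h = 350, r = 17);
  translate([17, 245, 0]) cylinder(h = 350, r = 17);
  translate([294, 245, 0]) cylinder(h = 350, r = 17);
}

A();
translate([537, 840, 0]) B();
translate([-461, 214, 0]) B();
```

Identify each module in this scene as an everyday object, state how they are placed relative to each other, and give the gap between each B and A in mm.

Each stool's nearest face is 150 mm from the table's bounding box.

A is a table. B is a stool. Two stools sit around the table at the +y, −x sides. The gap between each stool and the table is 150 mm.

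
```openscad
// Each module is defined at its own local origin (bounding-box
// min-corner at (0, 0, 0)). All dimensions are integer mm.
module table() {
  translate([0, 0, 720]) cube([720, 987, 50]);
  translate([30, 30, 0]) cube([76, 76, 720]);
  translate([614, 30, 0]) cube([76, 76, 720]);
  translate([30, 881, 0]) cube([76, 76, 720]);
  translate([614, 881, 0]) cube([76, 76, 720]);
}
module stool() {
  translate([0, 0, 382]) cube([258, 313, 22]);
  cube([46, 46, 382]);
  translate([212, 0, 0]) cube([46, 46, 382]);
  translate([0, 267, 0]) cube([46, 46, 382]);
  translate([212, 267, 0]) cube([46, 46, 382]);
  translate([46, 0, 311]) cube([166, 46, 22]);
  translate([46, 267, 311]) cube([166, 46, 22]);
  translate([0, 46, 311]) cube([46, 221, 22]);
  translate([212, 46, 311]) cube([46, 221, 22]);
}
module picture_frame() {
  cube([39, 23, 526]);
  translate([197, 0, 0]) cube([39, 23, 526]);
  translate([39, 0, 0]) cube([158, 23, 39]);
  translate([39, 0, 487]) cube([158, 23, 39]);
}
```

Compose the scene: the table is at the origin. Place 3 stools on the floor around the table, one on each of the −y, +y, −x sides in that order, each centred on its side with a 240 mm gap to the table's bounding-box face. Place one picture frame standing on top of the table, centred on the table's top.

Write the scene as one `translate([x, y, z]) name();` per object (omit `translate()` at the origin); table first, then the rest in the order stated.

table();
translate([231, -553, 0]) stool();
translate([231, 1227, 0]) stool();
translate([-498, 337, 0]) stool();
translate([242, 482, 770]) picture_frame();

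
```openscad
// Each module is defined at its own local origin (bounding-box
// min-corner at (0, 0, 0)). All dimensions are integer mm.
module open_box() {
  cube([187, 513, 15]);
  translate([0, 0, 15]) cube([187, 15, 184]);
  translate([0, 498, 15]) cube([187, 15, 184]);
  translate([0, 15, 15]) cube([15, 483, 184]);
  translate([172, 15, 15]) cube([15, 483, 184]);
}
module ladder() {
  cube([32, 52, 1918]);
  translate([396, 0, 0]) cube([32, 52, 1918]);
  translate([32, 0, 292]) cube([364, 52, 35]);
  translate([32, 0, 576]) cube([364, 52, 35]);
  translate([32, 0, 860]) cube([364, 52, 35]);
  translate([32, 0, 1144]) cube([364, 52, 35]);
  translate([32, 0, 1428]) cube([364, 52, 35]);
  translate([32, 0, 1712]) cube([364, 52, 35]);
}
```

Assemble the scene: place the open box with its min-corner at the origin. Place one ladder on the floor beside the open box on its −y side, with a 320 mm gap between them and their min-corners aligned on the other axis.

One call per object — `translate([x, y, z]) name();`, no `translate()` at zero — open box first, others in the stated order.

open_box();
translate([0, -372, 0]) ladder();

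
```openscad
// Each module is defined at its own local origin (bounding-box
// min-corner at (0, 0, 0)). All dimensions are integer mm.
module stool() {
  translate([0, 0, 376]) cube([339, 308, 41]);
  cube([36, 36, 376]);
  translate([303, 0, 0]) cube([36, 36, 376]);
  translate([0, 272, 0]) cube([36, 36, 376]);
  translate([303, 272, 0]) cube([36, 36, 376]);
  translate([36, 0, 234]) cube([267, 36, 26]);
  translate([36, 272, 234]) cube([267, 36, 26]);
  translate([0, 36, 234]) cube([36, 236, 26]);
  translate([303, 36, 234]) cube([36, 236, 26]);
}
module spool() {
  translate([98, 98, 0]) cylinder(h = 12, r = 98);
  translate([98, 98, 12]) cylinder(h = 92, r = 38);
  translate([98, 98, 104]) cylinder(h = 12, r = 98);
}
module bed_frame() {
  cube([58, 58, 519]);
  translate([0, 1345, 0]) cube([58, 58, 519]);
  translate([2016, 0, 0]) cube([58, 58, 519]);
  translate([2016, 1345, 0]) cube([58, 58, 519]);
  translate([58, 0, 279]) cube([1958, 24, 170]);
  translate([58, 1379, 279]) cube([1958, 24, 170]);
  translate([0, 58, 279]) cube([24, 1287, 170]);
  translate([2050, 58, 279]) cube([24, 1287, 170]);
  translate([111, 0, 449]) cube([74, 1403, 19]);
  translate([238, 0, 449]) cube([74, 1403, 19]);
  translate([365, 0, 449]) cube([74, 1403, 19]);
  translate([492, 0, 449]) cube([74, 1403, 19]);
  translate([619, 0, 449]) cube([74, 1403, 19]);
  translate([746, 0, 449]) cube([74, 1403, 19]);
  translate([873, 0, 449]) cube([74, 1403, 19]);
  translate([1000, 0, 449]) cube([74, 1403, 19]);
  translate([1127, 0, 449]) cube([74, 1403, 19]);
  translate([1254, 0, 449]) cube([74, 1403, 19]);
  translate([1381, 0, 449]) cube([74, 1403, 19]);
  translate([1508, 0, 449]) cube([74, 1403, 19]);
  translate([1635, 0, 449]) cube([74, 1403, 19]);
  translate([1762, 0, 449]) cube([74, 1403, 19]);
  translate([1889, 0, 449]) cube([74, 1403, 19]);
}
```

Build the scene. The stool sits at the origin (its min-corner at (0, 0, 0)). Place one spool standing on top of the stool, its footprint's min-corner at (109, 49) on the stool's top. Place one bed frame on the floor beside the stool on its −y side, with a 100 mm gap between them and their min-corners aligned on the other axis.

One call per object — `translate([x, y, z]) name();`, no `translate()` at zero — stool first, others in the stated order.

stool();
translate([109, 49, 417]) spool();
translate([0, -1503, 0]) bed_frame();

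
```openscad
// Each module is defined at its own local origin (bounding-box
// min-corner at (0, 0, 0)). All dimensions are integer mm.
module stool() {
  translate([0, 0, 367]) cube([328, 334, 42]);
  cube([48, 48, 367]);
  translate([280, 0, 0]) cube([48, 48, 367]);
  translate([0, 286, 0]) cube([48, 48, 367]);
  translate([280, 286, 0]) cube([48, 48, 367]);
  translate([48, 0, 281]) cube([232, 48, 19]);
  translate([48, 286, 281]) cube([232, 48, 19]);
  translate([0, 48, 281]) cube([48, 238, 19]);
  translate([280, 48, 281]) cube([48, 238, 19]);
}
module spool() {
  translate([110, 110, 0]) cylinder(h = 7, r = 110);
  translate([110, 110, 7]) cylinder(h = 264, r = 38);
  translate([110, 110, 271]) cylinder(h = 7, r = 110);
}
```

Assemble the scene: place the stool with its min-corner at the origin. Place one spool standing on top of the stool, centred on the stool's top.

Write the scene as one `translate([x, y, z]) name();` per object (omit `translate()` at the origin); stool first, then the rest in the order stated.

stool();
translate([54, 57, 409]) spool();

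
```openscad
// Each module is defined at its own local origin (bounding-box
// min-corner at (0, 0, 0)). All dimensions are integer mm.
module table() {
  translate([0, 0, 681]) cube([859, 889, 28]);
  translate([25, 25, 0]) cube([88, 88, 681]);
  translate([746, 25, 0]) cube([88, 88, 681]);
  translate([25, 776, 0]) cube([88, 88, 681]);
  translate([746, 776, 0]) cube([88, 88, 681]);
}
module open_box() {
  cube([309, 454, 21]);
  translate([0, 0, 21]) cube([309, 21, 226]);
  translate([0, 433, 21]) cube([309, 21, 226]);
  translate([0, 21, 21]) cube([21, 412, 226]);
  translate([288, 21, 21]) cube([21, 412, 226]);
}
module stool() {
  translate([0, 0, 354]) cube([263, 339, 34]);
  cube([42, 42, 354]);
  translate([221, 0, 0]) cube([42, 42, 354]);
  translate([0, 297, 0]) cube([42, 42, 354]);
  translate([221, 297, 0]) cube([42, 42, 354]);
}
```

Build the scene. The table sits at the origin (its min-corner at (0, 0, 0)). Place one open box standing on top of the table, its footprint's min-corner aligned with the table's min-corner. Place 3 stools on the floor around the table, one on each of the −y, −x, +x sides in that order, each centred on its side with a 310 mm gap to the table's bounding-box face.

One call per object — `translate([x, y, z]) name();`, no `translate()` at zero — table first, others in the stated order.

table();
translate([0, 0, 709]) open_box();
translate([298, -649, 0]) stool();
translate([-573, 275, 0]) stool();
translate([1169, 275, 0]) stool();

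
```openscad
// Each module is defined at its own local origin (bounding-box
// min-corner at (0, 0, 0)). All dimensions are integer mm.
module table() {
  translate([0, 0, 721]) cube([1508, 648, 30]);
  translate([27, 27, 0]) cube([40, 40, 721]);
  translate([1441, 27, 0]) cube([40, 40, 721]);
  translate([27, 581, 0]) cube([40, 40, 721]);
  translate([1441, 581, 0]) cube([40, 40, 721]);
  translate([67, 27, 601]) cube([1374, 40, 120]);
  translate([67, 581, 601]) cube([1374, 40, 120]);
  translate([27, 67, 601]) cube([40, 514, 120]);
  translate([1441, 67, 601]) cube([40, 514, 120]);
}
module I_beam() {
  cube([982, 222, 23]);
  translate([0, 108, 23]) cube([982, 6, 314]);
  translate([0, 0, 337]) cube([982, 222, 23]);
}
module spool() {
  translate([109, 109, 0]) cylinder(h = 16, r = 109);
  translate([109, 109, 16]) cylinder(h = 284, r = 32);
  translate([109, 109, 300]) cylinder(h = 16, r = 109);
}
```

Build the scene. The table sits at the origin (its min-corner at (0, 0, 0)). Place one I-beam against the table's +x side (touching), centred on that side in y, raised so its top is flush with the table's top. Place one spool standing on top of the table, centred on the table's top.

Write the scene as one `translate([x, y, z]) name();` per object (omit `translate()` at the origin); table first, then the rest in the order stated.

table();
translate([1508, 213, 391]) I_beam();
translate([645, 215, 751]) spool();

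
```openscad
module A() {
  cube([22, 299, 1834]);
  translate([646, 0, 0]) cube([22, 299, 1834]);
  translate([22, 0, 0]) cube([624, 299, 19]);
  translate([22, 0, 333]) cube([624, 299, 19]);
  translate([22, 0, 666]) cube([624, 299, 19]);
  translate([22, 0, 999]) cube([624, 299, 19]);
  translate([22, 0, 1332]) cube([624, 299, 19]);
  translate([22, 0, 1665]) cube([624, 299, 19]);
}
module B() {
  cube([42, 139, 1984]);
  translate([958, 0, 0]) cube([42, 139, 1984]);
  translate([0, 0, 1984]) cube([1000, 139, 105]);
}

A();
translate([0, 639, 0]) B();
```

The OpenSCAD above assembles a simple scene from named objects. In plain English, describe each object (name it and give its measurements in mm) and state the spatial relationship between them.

A is a bookshelf 668 mm wide overall, 299 mm deep and 1834 mm tall. The two sides are 22 mm thick vertical panels. 6 horizontal shelves of 19 mm thickness span between the inner faces of the sides; the lowest shelf sits on the floor and shelves are stacked with a clear vertical gap of 314 mm between each pair.

B is a door frame. The clear opening is 916 mm wide and 1984 mm high. Two 42 mm wide jambs, 139 mm deep, stand either side of the opening from the floor to the top of the opening. A 105 mm thick head sits across the top of both jambs, spanning the full outside width of the frame.

The door frame is on the floor beside the bookshelf on its +y side.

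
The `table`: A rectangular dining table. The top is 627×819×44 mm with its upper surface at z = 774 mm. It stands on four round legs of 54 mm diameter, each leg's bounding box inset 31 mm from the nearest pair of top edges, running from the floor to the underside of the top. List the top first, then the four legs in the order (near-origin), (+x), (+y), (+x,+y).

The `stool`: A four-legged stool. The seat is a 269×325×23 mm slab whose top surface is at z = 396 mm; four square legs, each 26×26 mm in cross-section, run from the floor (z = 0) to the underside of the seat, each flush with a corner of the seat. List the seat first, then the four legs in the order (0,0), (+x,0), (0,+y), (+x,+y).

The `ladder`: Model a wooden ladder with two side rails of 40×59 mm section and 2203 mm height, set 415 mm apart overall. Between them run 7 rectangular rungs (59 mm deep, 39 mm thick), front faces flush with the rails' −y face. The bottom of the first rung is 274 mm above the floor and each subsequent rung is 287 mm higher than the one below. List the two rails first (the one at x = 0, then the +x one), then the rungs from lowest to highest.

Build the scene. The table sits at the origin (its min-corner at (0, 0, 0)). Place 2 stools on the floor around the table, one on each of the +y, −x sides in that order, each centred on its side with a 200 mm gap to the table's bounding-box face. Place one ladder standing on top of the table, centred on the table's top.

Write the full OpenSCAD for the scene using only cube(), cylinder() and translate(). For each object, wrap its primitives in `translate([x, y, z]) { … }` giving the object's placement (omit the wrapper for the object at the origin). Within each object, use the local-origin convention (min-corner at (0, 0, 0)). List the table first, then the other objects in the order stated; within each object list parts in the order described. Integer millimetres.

translate([0, 0, 730]) cube([627, 819, 44]);
translate([58, 58, 0]) cylinder(h = 730, r = 27);
translate([569, 58, 0]) cylinder(h = 730, r = 27);
translate([58, 761, 0]) cylinder(h = 730, r = 27);
translate([569, 761, 0]) cylinder(h = 730, r = 27);
translate([179, 1019, 0]) {
  translate([0, 0, 373]) cube([269, 325, 23]);
  cube([26, 26, 373]);
  translate([243, 0, 0]) cube([26, 26, 373]);
  translate([0, 299, 0]) cube([26, 26, 373]);
  translate([243, 299, 0]) cube([26, 26, 373]);
}
translate([-469, 247, 0]) {
  translate([0, 0, 373]) cube([269, 325, 23]);
  cube([26, 26, 373]);
  translate([243, 0, 0]) cube([26, 26, 373]);
  translate([0, 299, 0]) cube([26, 26, 373]);
  translate([243, 299, 0]) cube([26, 26, 373]);
}
translate([106, 380, 774]) {
  cube([40, 59, 2203]);
  translate([375, 0, 0]) cube([40, 59, 2203]);
  translate([40, 0, 274]) cube([335, 59, 39]);
  translate([40, 0, 561]) cube([335, 59, 39]);
  translate([40, 0, 848]) cube([335, 59, 39]);
  translate([40, 0, 1135]) cube([335, 59, 39]);
  translate([40, 0, 1422]) cube([335, 59, 39]);
  translate([40, 0, 1709]) cube([335, 59, 39]);
  translate([40, 0, 1996]) cube([335, 59, 39]);
}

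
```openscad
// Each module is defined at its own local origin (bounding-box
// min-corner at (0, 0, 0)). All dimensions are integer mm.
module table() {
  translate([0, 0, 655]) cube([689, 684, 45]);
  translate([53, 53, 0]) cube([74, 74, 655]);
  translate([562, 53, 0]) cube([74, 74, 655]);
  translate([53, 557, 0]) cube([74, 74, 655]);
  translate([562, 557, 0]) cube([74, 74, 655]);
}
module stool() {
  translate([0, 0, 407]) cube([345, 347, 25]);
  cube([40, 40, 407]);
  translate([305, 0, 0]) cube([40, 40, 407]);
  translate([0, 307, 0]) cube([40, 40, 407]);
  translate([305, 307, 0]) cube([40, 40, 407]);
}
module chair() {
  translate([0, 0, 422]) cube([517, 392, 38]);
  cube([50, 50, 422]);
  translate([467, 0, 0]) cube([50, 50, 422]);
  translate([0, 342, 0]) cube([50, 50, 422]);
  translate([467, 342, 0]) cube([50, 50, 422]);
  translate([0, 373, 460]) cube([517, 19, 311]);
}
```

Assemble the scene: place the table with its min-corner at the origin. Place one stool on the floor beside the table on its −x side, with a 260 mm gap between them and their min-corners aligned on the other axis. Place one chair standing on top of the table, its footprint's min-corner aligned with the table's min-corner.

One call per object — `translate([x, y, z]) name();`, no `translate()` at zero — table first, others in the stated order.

table();
translate([-605, 0, 0]) stool();
translate([0, 0, 700]) chair();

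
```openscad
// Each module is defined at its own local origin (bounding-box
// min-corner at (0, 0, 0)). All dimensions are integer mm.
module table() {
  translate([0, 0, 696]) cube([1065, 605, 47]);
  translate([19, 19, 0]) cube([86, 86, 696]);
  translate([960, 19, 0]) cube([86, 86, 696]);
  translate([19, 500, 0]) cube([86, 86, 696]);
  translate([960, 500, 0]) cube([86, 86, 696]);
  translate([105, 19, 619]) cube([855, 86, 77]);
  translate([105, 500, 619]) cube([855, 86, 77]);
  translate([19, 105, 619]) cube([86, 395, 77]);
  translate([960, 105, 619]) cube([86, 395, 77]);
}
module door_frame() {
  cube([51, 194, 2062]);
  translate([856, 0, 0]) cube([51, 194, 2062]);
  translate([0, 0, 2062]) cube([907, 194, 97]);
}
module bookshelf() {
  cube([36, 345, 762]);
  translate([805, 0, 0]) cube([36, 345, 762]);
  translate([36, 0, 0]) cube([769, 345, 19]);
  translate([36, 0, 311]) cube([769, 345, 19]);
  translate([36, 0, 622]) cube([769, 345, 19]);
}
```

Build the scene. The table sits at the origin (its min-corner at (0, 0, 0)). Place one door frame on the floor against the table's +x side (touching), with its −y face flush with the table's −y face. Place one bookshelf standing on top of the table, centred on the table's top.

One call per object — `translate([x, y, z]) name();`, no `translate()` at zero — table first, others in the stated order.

table();
translate([1065, 0, 0]) door_frame();
translate([112, 130, 743]) bookshelf();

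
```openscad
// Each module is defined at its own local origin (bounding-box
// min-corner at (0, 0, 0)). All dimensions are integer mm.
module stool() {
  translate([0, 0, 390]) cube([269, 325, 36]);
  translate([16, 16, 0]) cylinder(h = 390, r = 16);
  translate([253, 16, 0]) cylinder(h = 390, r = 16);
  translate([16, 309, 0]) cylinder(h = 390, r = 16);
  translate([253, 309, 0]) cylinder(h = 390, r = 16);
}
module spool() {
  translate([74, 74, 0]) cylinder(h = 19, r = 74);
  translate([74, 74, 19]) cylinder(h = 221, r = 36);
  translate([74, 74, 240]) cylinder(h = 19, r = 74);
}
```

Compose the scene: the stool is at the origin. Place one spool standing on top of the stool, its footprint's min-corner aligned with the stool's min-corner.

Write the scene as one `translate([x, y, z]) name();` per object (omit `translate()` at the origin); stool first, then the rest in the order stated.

stool();
translate([0, 0, 426]) spool();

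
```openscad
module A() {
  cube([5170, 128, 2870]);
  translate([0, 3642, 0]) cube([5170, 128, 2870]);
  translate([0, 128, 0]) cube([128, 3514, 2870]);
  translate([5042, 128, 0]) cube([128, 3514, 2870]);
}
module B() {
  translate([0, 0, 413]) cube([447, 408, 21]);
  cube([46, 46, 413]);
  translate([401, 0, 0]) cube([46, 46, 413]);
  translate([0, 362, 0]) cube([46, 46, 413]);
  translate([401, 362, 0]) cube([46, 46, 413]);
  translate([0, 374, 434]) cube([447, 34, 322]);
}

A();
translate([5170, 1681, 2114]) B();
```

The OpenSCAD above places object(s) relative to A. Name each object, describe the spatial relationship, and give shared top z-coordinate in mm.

A is a house frame. B is a chair. The chair is beside the house frame with their tops flush at z = 2870. The shared top z-coordinate is 2870 mm.

Both tops at z = 2870 mm.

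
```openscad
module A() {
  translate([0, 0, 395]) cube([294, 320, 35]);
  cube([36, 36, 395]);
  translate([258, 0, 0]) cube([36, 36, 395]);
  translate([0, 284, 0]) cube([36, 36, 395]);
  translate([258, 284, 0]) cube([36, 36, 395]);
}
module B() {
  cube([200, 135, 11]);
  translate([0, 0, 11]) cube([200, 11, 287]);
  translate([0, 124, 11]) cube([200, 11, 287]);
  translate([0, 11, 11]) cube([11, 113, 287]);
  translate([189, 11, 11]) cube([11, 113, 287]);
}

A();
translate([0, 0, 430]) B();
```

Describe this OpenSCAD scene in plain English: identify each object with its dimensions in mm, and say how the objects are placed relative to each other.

A is a four-legged stool. The seat is 294×320 mm, 35 mm thick, top at z = 430 mm. It stands on four square legs, each 36×36 mm in cross-section, from z = 0 to the seat underside, each flush with a corner of the seat.

B is an open storage box with external size 200×135×298 mm and wall thickness 11 mm (the base is also 11 mm thick). The base covers the whole footprint; the four walls stand on the base, with the y-facing walls full-width and the x-facing walls fitting between their inner faces.

The open box is on top of the stool.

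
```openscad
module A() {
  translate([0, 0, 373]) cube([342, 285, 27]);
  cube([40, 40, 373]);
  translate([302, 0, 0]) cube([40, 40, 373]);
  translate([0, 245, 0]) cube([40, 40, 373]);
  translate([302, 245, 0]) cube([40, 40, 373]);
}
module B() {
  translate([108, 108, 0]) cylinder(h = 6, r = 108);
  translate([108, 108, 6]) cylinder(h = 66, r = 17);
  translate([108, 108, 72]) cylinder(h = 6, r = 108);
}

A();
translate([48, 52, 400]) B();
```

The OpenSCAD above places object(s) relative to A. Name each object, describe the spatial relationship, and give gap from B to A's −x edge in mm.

A is a stool. B is a spool. The spool is on top of the stool. The gap from the spool to the stool's −x edge is 48 mm.

The spool's min-x is at 48; the stool's min-x is 0; gap = 48 mm.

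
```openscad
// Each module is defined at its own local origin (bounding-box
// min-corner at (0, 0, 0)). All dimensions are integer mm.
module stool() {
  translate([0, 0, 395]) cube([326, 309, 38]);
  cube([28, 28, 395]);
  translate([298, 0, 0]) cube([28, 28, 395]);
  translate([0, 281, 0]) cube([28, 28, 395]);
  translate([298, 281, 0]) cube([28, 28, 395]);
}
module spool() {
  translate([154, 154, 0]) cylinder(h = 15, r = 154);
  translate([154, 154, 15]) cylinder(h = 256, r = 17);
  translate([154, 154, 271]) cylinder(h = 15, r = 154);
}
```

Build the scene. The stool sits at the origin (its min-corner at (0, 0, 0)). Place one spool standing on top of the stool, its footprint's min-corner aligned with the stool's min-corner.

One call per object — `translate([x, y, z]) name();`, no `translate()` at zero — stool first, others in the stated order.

stool();
translate([0, 0, 433]) spool();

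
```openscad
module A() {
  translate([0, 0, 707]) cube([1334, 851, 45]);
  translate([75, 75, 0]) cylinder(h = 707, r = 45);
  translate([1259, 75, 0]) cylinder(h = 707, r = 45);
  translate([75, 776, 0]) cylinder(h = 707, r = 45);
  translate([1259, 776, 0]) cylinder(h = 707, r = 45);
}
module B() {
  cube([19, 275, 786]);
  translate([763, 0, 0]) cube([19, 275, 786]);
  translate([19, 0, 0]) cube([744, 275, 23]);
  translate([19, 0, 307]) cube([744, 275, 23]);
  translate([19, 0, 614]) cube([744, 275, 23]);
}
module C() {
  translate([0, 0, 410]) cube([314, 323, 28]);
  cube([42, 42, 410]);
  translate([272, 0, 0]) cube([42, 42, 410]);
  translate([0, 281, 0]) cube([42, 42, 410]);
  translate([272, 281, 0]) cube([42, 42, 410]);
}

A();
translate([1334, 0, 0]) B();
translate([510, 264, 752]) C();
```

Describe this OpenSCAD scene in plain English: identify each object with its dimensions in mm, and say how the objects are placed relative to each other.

A is a table with a 1334×851 mm rectangular top, 45 mm thick, top surface at z = 752 mm, supported by four round legs of 90 mm diameter, each leg's bounding box inset 30 mm from the nearest pair of top edges, running from the floor.

B is a bookshelf 782 mm wide overall, 275 mm deep and 786 mm tall. The two sides are 19 mm thick vertical panels. 3 horizontal shelves of 23 mm thickness span between the inner faces of the sides; the lowest shelf sits on the floor and shelves are stacked with a clear vertical gap of 284 mm between each pair.

C is a four-legged stool. The seat is a 314×323×28 mm slab whose top surface is at z = 438 mm; four square legs, each 42×42 mm in cross-section, run from the floor (z = 0) to the underside of the seat, each flush with a corner of the seat.

The bookshelf is against the table's +x side, with their −y faces flush. The stool is on top of the table, centred.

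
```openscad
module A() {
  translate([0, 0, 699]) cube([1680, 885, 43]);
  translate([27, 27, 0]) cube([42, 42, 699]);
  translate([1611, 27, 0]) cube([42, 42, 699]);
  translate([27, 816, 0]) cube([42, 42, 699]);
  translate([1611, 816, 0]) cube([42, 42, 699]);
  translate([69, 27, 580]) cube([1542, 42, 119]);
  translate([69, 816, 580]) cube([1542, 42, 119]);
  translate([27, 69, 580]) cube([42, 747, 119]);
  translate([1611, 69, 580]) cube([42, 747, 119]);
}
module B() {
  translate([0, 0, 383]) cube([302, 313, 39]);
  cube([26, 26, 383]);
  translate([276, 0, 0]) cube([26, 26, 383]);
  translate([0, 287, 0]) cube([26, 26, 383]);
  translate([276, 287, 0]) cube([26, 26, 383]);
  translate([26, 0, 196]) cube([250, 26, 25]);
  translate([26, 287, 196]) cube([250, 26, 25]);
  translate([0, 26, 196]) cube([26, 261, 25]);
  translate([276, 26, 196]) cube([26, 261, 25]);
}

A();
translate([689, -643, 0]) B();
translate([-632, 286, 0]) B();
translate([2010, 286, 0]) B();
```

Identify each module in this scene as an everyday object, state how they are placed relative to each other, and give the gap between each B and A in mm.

A is a table. B is a stool. Three stools sit around the table at the −y, −x, +x sides. The gap between each stool and the table is 330 mm.

Each stool's nearest face is 330 mm from the table's bounding box.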